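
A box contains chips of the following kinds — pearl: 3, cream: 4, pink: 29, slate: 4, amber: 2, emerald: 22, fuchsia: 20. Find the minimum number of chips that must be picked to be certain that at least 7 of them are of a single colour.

The 7 colours are the holes; the chips drawn are the pigeons.
To avoid 7 of any one colour, the worst case takes at most 6 of each colour, or every chip of a colour that has fewer than 6.
That gives 3 + 4 + 6 + 4 + 2 + 6 + 6 = 31 chips with no colour reaching 7.
The next chip forces some colour to 7, so 31 + 1 = 32.

32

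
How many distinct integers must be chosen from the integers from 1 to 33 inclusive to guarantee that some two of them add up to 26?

22

A set avoiding the sum 26 can contain at most one of each pair {x, 26−x}, plus the 9 elements whose complement lies outside the range or equal to its own complement.
The integers 13, …, 33 (21 of them) are such a set: any two sum to at least 13+14 = 27 > 26.
By the pigeonhole principle, any 22nd integer completes one of the 12 pairs, so 22 choices force a sum of 26.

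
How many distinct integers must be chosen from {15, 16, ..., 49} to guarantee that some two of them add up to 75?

Group the elements by complementary pair {x, 75−x}: {26,49}, {27,48}, {28,47}, …, giving 12 two-element pairs and 11 integers whose partner 75−x falls outside [15,49].
Treating each of those 23 groups as a pigeonhole, one can pick one integer per group — 23 integers — with no two summing to 75.
The 24th integer lands in an occupied pair, forcing a sum of 75.

24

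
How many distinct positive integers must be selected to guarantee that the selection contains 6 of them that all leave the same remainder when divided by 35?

By pigeonhole, the 35 residue classes mod 35 are the pigeonholes.
With 175 integers one could put 5 in each residue class and have no class reach 6.
The 176th integer pushes some class to 6, so 35·5 + 1 = 176.

176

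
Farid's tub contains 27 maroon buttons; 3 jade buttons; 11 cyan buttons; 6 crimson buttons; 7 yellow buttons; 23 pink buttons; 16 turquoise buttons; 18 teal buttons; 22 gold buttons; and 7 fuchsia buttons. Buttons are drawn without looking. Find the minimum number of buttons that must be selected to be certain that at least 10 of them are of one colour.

78

Put each drawn button into a box by colour. The largest draw with every box below 10 takes min(count, 9) from each colour; colours with fewer than 9 contribute all they have.
Σ min(cᵢ, 9) = 9 + 3 + 9 + 6 + 7 + 9 + 9 + 9 + 9 + 7 = 77.
Draw number 77 + 1 = 78 must push one box to 10.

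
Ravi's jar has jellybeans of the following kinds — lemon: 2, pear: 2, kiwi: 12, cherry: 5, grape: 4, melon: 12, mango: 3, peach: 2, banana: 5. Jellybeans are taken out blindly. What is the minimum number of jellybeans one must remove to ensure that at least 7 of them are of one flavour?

An adversary could hand out at most 6 jellybeans per flavour (7 flavours run out sooner): 2 + 2 + 6 + 5 + 4 + 6 + 3 + 2 + 5 = 35 jellybeans and still no flavour has 7.
By pigeonhole, one more jellybean lands in a flavour already at 6, so 36 draws are enough and 35 are not.

36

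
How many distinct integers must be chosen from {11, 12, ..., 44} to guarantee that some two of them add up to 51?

20

Two chosen integers sum to 51 exactly when both halves of some pair {x, 51−x} with 11 ≤ x ≤ 51−x ≤ 40 are chosen — 15 such pairs.
The remaining 4 elements (those with no distinct partner in range) can never complete a 51-sum, so the worst case takes all of them and one from each pair: 4 + 15 = 19.
By pigeonhole, the 20th integer has to be the second member of some pair, so 19 + 1 = 20.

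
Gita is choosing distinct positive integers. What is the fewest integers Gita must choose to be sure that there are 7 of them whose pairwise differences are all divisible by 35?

Integers whose pairwise differences are multiples of 35 are exactly those sharing a remainder mod 35. By the pigeonhole principle, the 35 residue classes mod 35 are the pigeonholes.
With 210 integers one could put 6 in each residue class and have no class reach 7.
The 211th integer pushes some class to 7, so 35·6 + 1 = 211.

211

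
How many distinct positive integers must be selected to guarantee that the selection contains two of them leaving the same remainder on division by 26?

27

Pigeonhole: the 26 residue classes mod 26 are the pigeonholes.
With 26 integers one could put 1 in each residue class and have no class reach 2.
The 27th integer pushes some class to 2, so 26·1 + 1 = 27.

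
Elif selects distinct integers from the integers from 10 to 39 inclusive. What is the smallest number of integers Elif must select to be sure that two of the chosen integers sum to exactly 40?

21

Two chosen integers sum to 40 exactly when both halves of some pair {x, 40−x} with 10 ≤ x ≤ 40−x ≤ 30 are chosen — 10 such pairs.
The remaining 10 elements (those with no distinct partner in range) can never complete a 40-sum, so the worst case takes all of them and one from each pair: 10 + 10 = 20.
By the pigeonhole principle, the 21st integer has to be the second member of some pair, so 20 + 1 = 21.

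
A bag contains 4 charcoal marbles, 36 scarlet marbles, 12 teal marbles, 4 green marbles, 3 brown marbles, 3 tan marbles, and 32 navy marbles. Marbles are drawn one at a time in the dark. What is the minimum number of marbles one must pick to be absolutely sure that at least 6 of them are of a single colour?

The 7 colours are the holes; the marbles drawn are the pigeons.
To avoid 6 of any one colour, the worst case takes at most 5 of each colour, or every marble of a colour that has fewer than 5.
That gives 4 + 5 + 5 + 4 + 3 + 3 + 5 = 29 marbles with no colour reaching 6.
The next marble forces some colour to 6, so 29 + 1 = 30.

30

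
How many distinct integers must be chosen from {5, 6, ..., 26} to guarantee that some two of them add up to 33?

A set avoiding the sum 33 can contain at most one of each pair {x, 33−x}, plus the 2 elements whose complement lies outside the range.
The integers 5, …, 16 (12 of them) are such a set: any two sum to at least 5+6 = 11 and at most 15+16 = 31 < 33.
Any 13th integer completes one of the 10 pairs, so 13 choices force a sum of 33.

13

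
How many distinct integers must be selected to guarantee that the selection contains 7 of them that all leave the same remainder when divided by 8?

The 8 residue classes mod 8 are the pigeonholes.
With 48 integers one could put 6 in each residue class and have no class reach 7.
The 49th integer pushes some class to 7, so 8·6 + 1 = 49.

49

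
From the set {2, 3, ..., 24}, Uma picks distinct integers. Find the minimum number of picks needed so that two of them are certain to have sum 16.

Two chosen integers sum to 16 exactly when both halves of some pair {x, 16−x} with 2 ≤ x ≤ 16−x ≤ 14 are chosen — 6 such pairs.
The remaining 11 elements (those with no distinct partner in range) can never complete a 16-sum, so the worst case takes all of them and one from each pair: 11 + 6 = 17.
Pigeonhole: the 18th integer has to be the second member of some pair, so 17 + 1 = 18.

18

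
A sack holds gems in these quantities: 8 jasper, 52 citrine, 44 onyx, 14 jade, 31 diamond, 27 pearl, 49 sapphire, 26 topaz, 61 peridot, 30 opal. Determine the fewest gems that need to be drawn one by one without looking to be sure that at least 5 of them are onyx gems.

In the worst case for collecting onyx gems, every non-onyx gem comes out first.
There are 8 + 52 + 14 + 31 + 27 + 49 + 26 + 61 + 30 = 298 non-onyx gems altogether.
After those, each further gem must be onyx, so 298 + 5 = 303 draws guarantee 5 onyx gems.

303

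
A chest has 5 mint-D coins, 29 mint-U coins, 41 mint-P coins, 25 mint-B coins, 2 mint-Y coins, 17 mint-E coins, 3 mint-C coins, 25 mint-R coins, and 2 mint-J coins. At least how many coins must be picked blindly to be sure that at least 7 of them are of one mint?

43

The 9 mints are the holes; the coins drawn are the pigeons.
To avoid 7 of any one mint, the worst case takes at most 6 of each mint, or every coin of a mint that has fewer than 6.
That gives 5 + 6 + 6 + 6 + 2 + 6 + 3 + 6 + 2 = 42 coins with no mint reaching 7.
The next coin forces some mint to 7, so 42 + 1 = 43.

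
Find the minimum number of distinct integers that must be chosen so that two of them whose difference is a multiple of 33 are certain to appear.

34

Integers whose pairwise differences are multiples of 33 are exactly those sharing a remainder mod 33. By the pigeonhole principle, the 33 residue classes mod 33 are the pigeonholes.
With 33 integers one could put 1 in each residue class and have no class reach 2.
The 34th integer pushes some class to 2, so 33·1 + 1 = 34.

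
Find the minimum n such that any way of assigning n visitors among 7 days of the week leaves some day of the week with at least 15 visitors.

99

With 98 visitors one could put exactly 14 in each of the 7 days of the week, and no day of the week would reach 15.
One more visitor must land in a day of the week that already has 14, giving it 15.
So 7 × 14 + 1 = 99 visitors are required.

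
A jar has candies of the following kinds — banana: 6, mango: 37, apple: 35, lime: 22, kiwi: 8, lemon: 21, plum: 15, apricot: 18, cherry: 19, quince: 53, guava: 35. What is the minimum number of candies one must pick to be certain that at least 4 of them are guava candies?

In the worst case for collecting guava candies, every non-guava candy comes out first.
There are 6 + 37 + 35 + 22 + 8 + 21 + 15 + 18 + 19 + 53 = 234 non-guava candies altogether.
After those, each further candy must be guava, so 234 + 4 = 238 draws guarantee 4 guava candies.

238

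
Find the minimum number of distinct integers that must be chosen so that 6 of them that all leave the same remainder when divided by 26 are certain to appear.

131

By pigeonhole, the 26 residue classes mod 26 are the pigeonholes.
With 130 integers one could put 5 in each residue class and have no class reach 6.
The 131st integer pushes some class to 6, so 26·5 + 1 = 131.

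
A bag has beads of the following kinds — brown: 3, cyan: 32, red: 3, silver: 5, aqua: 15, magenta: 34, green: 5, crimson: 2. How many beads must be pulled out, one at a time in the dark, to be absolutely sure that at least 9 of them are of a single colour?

43

An adversary could hand out at most 8 beads per colour (5 colours run out sooner): 3 + 8 + 3 + 5 + 8 + 8 + 5 + 2 = 42 beads and still no colour has 9.
By pigeonhole, one more bead lands in a colour already at 8, so 43 draws are enough and 42 are not.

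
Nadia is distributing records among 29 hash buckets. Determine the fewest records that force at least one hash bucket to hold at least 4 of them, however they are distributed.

88

With 87 records one could put exactly 3 in each of the 29 hash buckets, and no hash bucket would reach 4.
By pigeonhole, one more record must land in a hash bucket that already has 3, giving it 4.
So 29 × 3 + 1 = 88 records are required.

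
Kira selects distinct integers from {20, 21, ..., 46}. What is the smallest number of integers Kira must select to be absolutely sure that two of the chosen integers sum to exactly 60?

18

Two chosen integers sum to 60 exactly when both halves of some pair {x, 60−x} with 20 ≤ x ≤ 60−x ≤ 40 are chosen — 10 such pairs.
The remaining 7 elements (those with no distinct partner in range) can never complete a 60-sum, so the worst case takes all of them and one from each pair: 7 + 10 = 17.
Pigeonhole: the 18th integer has to be the second member of some pair, so 17 + 1 = 18.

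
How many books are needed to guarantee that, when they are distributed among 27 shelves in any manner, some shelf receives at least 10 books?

With 243 books one could put exactly 9 in each of the 27 shelves, and no shelf would reach 10.
By pigeonhole, one more book must land in a shelf that already has 9, giving it 10.
So 27 × 9 + 1 = 244 books are required.

244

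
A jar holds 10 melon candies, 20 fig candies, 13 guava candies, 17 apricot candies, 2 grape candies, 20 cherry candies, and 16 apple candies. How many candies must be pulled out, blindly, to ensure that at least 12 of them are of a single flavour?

Pigeonhole: the 7 flavours are the holes; the candies drawn are the pigeons.
To avoid 12 of any one flavour, the worst case takes at most 11 of each flavour, or every candy of a flavour that has fewer than 11.
That gives 10 + 11 + 11 + 11 + 2 + 11 + 11 = 67 candies with no flavour reaching 12.
The next candy forces some flavour to 12, so 67 + 1 = 68.

68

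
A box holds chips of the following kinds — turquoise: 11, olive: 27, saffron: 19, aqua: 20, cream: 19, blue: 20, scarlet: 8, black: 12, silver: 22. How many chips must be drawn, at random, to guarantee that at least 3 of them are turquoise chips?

In the worst case for collecting turquoise chips, every non-turquoise chip comes out first.
There are 27 + 19 + 20 + 19 + 20 + 8 + 12 + 22 = 147 non-turquoise chips altogether.
After those, each further chip must be turquoise, so 147 + 3 = 150 draws guarantee 3 turquoise chips.

150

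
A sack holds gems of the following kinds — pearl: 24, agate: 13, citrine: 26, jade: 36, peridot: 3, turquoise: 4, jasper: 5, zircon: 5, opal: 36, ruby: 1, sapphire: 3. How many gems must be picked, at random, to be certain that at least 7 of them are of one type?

An adversary could hand out at most 6 gems per type (6 types run out sooner): 6 + 6 + 6 + 6 + 3 + 4 + 5 + 5 + 6 + 1 + 3 = 51 gems and still no type has 7.
By the pigeonhole principle, one more gem lands in a type already at 6, so 52 draws are enough and 51 are not.

52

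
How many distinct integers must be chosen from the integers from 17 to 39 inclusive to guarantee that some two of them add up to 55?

Group the elements by complementary pair {x, 55−x}: {17,38}, {18,37}, {19,36}, …, giving 11 two-element pairs and 1 integer whose partner 55−x falls outside [17,39].
Treating each of those 12 groups as a pigeonhole, one can pick one integer per group — 12 integers — with no two summing to 55.
The 13th integer lands in an occupied pair, forcing a sum of 55.

13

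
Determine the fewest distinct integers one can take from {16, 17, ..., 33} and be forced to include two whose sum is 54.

13

Two chosen integers sum to 54 exactly when both halves of some pair {x, 54−x} with 21 ≤ x ≤ 54−x ≤ 33 are chosen — 6 such pairs.
The remaining 6 elements (those with no distinct partner in range) can never complete a 54-sum, so the worst case takes all of them and one from each pair: 6 + 6 = 12.
The 13th integer has to be the second member of some pair, so 12 + 1 = 13.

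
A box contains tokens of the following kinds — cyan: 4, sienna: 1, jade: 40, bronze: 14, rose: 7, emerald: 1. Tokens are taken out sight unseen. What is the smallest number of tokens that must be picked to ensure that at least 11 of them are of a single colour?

The 6 colours are the holes; the tokens drawn are the pigeons.
To avoid 11 of any one colour, the worst case takes at most 10 of each colour, or every token of a colour that has fewer than 10.
That gives 4 + 1 + 10 + 10 + 7 + 1 = 33 tokens with no colour reaching 11.
The next token forces some colour to 11, so 33 + 1 = 34.

34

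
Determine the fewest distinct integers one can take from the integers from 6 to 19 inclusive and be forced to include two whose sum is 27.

Group the elements by complementary pair {x, 27−x}: {8,19}, {9,18}, {10,17}, …, giving 6 two-element pairs and 2 integers whose partner 27−x falls outside [6,19].
Treating each of those 8 groups as a pigeonhole, one can pick one integer per group — 8 integers — with no two summing to 27.
The 9th integer lands in an occupied pair, forcing a sum of 27.

9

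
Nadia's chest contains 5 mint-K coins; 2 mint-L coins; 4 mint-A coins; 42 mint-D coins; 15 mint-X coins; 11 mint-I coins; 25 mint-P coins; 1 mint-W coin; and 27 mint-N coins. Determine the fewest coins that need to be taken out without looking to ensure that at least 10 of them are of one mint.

An adversary could hand out at most 9 coins per mint (4 mints run out sooner): 5 + 2 + 4 + 9 + 9 + 9 + 9 + 1 + 9 = 57 coins and still no mint has 10.
One more coin lands in a mint already at 9, so 58 draws are enough and 57 are not.

58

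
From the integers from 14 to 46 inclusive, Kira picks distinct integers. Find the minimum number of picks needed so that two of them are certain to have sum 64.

Two chosen integers sum to 64 exactly when both halves of some pair {x, 64−x} with 18 ≤ x ≤ 64−x ≤ 46 are chosen — 14 such pairs.
The remaining 5 elements (those with no distinct partner in range) can never complete a 64-sum, so the worst case takes all of them and one from each pair: 5 + 14 = 19.
Pigeonhole: the 20th integer has to be the second member of some pair, so 19 + 1 = 20.

20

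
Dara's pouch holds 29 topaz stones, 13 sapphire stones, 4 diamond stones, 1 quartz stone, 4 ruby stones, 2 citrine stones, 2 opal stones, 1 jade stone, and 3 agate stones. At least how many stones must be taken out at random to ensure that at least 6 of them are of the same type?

28

An adversary could hand out at most 5 stones per type (7 types run out sooner): 5 + 5 + 4 + 1 + 4 + 2 + 2 + 1 + 3 = 27 stones and still no type has 6.
Pigeonhole: one more stone lands in a type already at 5, so 28 draws are enough and 27 are not.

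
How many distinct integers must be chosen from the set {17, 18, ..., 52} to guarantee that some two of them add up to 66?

Group the elements by complementary pair {x, 66−x}: {17,49}, {18,48}, {19,47}, …, giving 16 two-element pairs; the single value 33 (it cannot pair with itself since the integers are distinct); and 3 integers whose partner 66−x falls outside [17,52].
By the pigeonhole principle, treating each of those 20 groups as a pigeonhole, one can pick one integer per group — 20 integers — with no two summing to 66.
The 21st integer lands in an occupied pair, forcing a sum of 66.

21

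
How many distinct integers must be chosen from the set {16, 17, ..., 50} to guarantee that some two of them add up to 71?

A set avoiding the sum 71 can contain at most one of each pair {x, 71−x}, plus the 5 elements whose complement lies outside the range.
The integers 16, …, 35 (20 of them) are such a set: any two sum to at least 16+17 = 33 and at most 34+35 = 69 < 71.
By pigeonhole, any 21st integer completes one of the 15 pairs, so 21 choices force a sum of 71.

21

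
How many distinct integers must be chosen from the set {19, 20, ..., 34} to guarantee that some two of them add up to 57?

Group the elements by complementary pair {x, 57−x}: {23,34}, {24,33}, {25,32}, …, giving 6 two-element pairs and 4 integers whose partner 57−x falls outside [19,34].
By pigeonhole, treating each of those 10 groups as a pigeonhole, one can pick one integer per group — 10 integers — with no two summing to 57.
The 11th integer lands in an occupied pair, forcing a sum of 57.

11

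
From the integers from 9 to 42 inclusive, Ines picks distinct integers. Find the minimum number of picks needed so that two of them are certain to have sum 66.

A set avoiding the sum 66 can contain at most one of each pair {x, 66−x}, plus the 16 elements whose complement lies outside the range or equal to its own complement.
The integers 9, …, 33 (25 of them) are such a set: any two sum to at least 9+10 = 19 and at most 32+33 = 65 < 66.
Any 26th integer completes one of the 9 pairs, so 26 choices force a sum of 66.

26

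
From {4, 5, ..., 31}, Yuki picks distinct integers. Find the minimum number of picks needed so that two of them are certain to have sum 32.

A set avoiding the sum 32 can contain at most one of each pair {x, 32−x}, plus the 4 elements whose complement lies outside the range or equal to its own complement.
The integers 16, …, 31 (16 of them) are such a set: any two sum to at least 16+17 = 33 > 32.
Pigeonhole: any 17th integer completes one of the 12 pairs, so 17 choices force a sum of 32.

17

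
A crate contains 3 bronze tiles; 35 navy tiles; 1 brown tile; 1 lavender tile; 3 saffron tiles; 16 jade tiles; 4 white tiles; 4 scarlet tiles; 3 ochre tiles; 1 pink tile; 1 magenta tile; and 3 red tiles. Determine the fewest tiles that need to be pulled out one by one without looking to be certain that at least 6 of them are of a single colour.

By pigeonhole, the 12 colours are the holes; the tiles drawn are the pigeons.
To avoid 6 of any one colour, the worst case takes at most 5 of each colour, or every tile of a colour that has fewer than 5.
That gives 3 + 5 + 1 + 1 + 3 + 5 + 4 + 4 + 3 + 1 + 1 + 3 = 34 tiles with no colour reaching 6.
The next tile forces some colour to 6, so 34 + 1 = 35.

35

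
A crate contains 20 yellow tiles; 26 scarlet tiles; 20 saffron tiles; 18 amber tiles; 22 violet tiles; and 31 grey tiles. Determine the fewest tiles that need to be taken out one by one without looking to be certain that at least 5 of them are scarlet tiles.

In the worst case for collecting scarlet tiles, every non-scarlet tile comes out first.
There are 20 + 20 + 18 + 22 + 31 = 111 non-scarlet tiles altogether.
After those, each further tile must be scarlet, so 111 + 5 = 116 draws guarantee 5 scarlet tiles.

116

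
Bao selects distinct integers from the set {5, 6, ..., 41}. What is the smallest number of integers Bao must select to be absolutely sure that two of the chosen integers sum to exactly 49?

A set avoiding the sum 49 can contain at most one of each pair {x, 49−x}, plus the 3 elements whose complement lies outside the range.
The integers 5, …, 24 (20 of them) are such a set: any two sum to at least 5+6 = 11 and at most 23+24 = 47 < 49.
Any 21st integer completes one of the 17 pairs, so 21 choices force a sum of 49.

21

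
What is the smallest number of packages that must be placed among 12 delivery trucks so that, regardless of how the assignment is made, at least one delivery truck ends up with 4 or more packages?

37

With 36 packages one could put exactly 3 in each of the 12 delivery trucks, and no delivery truck would reach 4.
By pigeonhole, one more package must land in a delivery truck that already has 3, giving it 4.
So 12 × 3 + 1 = 37 packages are required.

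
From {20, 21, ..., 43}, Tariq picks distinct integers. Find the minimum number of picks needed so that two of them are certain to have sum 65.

Two chosen integers sum to 65 exactly when both halves of some pair {x, 65−x} with 22 ≤ x ≤ 65−x ≤ 43 are chosen — 11 such pairs.
The remaining 2 elements (those with no distinct partner in range) can never complete a 65-sum, so the worst case takes all of them and one from each pair: 2 + 11 = 13.
Pigeonhole: the 14th integer has to be the second member of some pair, so 13 + 1 = 14.

14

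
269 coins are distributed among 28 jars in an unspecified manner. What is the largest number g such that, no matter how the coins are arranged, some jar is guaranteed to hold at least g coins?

10

The 28 jars are the holes and the 269 coins are the pigeons.
If every jar held at most 9 coins, the total would be at most 28 × 9 = 252, which is less than 269.
So some jar holds at least ⌈269/28⌉ = 10 coins.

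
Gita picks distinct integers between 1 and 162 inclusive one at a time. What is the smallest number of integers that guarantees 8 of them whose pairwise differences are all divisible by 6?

Integers whose pairwise differences are multiples of 6 are exactly those sharing a remainder mod 6. By the pigeonhole principle, the 6 residue classes mod 6 are the pigeonholes.
With 42 integers one could put 7 in each residue class and have no class reach 8.
The 43rd integer pushes some class to 8, so 6·7 + 1 = 43.

43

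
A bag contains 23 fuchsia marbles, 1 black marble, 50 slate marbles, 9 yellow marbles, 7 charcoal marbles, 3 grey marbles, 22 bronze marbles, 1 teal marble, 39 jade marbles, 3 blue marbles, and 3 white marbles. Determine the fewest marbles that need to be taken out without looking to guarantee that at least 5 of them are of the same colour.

36

The 11 colours are the holes; the marbles drawn are the pigeons.
To avoid 5 of any one colour, the worst case takes at most 4 of each colour, or every marble of a colour that has fewer than 4.
That gives 4 + 1 + 4 + 4 + 4 + 3 + 4 + 1 + 4 + 3 + 3 = 35 marbles with no colour reaching 5.
The next marble forces some colour to 5, so 35 + 1 = 36.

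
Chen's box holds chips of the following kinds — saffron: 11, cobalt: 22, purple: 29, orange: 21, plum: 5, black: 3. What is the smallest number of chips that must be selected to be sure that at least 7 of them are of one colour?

33

An adversary could hand out at most 6 chips per colour (plum, black run out sooner): 6 + 6 + 6 + 6 + 5 + 3 = 32 chips and still no colour has 7.
By pigeonhole, one more chip lands in a colour already at 6, so 33 draws are enough and 32 are not.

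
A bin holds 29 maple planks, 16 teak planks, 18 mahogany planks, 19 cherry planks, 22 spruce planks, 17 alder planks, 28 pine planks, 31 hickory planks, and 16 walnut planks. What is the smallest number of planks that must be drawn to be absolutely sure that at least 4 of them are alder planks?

In the worst case for collecting alder planks, every non-alder plank comes out first.
There are 29 + 16 + 18 + 19 + 22 + 28 + 31 + 16 = 179 non-alder planks altogether.
After those, each further plank must be alder, so 179 + 4 = 183 draws guarantee 4 alder planks.

183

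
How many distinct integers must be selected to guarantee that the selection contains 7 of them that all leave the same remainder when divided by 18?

109

Pigeonhole: the 18 residue classes mod 18 are the pigeonholes.
With 108 integers one could put 6 in each residue class and have no class reach 7.
The 109th integer pushes some class to 7, so 18·6 + 1 = 109.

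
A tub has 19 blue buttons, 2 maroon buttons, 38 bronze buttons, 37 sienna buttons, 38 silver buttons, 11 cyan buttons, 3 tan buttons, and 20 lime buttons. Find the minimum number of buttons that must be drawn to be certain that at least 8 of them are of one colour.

48

By the pigeonhole principle, the 8 colours are the holes; the buttons drawn are the pigeons.
To avoid 8 of any one colour, the worst case takes at most 7 of each colour, or every button of a colour that has fewer than 7.
That gives 7 + 2 + 7 + 7 + 7 + 7 + 3 + 7 = 47 buttons with no colour reaching 8.
The next button forces some colour to 8, so 47 + 1 = 48.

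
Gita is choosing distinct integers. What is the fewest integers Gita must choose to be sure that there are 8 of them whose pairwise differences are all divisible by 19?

Integers whose pairwise differences are multiples of 19 are exactly those sharing a remainder mod 19. By the pigeonhole principle, the 19 residue classes mod 19 are the pigeonholes.
With 133 integers one could put 7 in each residue class and have no class reach 8.
The 134th integer pushes some class to 8, so 19·7 + 1 = 134.

134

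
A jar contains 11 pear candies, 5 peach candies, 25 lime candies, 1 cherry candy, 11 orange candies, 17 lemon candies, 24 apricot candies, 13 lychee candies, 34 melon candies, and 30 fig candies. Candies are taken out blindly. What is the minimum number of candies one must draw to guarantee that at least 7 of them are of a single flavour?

55

By the pigeonhole principle, put each drawn candy into a box by flavour. The largest draw with every box below 7 takes min(count, 6) from each flavour; flavours with fewer than 6 contribute all they have.
Σ min(cᵢ, 6) = 6 + 5 + 6 + 1 + 6 + 6 + 6 + 6 + 6 + 6 = 54.
Draw number 54 + 1 = 55 must push one box to 7.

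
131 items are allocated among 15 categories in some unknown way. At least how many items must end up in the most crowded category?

The 15 categories are the holes and the 131 items are the pigeons.
If every category held at most 8 items, the total would be at most 15 × 8 = 120, which is less than 131.
So some category holds at least ⌈131/15⌉ = 9 items.

9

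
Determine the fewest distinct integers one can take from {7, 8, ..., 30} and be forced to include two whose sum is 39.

Group the elements by complementary pair {x, 39−x}: {9,30}, {10,29}, {11,28}, …, giving 11 two-element pairs and 2 integers whose partner 39−x falls outside [7,30].
Pigeonhole: treating each of those 13 groups as a pigeonhole, one can pick one integer per group — 13 integers — with no two summing to 39.
The 14th integer lands in an occupied pair, forcing a sum of 39.

14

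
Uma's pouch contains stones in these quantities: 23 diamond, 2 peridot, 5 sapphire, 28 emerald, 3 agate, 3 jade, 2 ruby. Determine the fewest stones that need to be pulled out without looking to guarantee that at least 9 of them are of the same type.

32

The 7 types are the holes; the stones drawn are the pigeons.
To avoid 9 of any one type, the worst case takes at most 8 of each type, or every stone of a type that has fewer than 8.
That gives 8 + 2 + 5 + 8 + 3 + 3 + 2 = 31 stones with no type reaching 9.
The next stone forces some type to 9, so 31 + 1 = 32.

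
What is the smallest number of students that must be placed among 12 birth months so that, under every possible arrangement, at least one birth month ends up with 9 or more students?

97

With 96 students one could put exactly 8 in each of the 12 birth months, and no birth month would reach 9.
One more student must land in a birth month that already has 8, giving it 9.
So 12 × 8 + 1 = 97 students are required.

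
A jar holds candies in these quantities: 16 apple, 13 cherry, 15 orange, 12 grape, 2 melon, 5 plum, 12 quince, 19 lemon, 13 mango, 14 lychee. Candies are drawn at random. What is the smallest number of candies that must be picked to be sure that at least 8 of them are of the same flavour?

64

By the pigeonhole principle, put each drawn candy into a box by flavour. The largest draw with every box below 8 takes min(count, 7) from each flavour; flavours with fewer than 7 contribute all they have.
Σ min(cᵢ, 7) = 7 + 7 + 7 + 7 + 2 + 5 + 7 + 7 + 7 + 7 = 63.
Draw number 63 + 1 = 64 must push one box to 8.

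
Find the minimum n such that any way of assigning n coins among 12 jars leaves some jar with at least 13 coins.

With 144 coins one could put exactly 12 in each of the 12 jars, and no jar would reach 13.
Pigeonhole: one more coin must land in a jar that already has 12, giving it 13.
So 12 × 12 + 1 = 145 coins are required.

145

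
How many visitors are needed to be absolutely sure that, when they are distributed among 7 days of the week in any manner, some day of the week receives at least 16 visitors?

106

With 105 visitors one could put exactly 15 in each of the 7 days of the week, and no day of the week would reach 16.
One more visitor must land in a day of the week that already has 15, giving it 16.
So 7 × 15 + 1 = 106 visitors are required.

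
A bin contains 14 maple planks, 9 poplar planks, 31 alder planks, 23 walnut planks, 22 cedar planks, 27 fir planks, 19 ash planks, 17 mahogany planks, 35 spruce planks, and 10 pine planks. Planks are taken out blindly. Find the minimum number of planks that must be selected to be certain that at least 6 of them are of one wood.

51

By pigeonhole, the 10 woods are the holes; the planks drawn are the pigeons.
To avoid 6 of any one wood, the worst case takes at most 5 of each wood.
That gives 5 + 5 + 5 + 5 + 5 + 5 + 5 + 5 + 5 + 5 = 50 planks with no wood reaching 6.
The next plank forces some wood to 6, so 50 + 1 = 51.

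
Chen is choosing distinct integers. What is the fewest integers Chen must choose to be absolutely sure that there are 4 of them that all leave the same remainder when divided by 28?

85

By the pigeonhole principle, the 28 residue classes mod 28 are the pigeonholes.
With 84 integers one could put 3 in each residue class and have no class reach 4.
The 85th integer pushes some class to 4, so 28·3 + 1 = 85.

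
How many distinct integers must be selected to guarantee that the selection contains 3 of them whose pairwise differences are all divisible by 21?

Integers whose pairwise differences are multiples of 21 are exactly those sharing a remainder mod 21. The 21 residue classes mod 21 are the pigeonholes.
With 42 integers one could put 2 in each residue class and have no class reach 3.
The 43rd integer pushes some class to 3, so 21·2 + 1 = 43.

43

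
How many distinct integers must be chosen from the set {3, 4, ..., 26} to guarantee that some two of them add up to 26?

15

Two chosen integers sum to 26 exactly when both halves of some pair {x, 26−x} with 3 ≤ x ≤ 26−x ≤ 23 are chosen — 10 such pairs.
The remaining 4 elements (those with no distinct partner in range) can never complete a 26-sum, so the worst case takes all of them and one from each pair: 4 + 10 = 14.
The 15th integer has to be the second member of some pair, so 14 + 1 = 15.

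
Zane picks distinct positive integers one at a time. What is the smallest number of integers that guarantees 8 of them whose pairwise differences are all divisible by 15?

Integers whose pairwise differences are multiples of 15 are exactly those sharing a remainder mod 15. The 15 residue classes mod 15 are the pigeonholes.
With 105 integers one could put 7 in each residue class and have no class reach 8.
The 106th integer pushes some class to 8, so 15·7 + 1 = 106.

106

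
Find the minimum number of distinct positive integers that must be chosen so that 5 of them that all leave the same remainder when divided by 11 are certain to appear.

45

Pigeonhole: the 11 residue classes mod 11 are the pigeonholes.
With 44 integers one could put 4 in each residue class and have no class reach 5.
The 45th integer pushes some class to 5, so 11·4 + 1 = 45.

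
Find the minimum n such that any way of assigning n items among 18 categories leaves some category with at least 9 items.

With 144 items one could put exactly 8 in each of the 18 categories, and no category would reach 9.
By the pigeonhole principle, one more item must land in a category that already has 8, giving it 9.
So 18 × 8 + 1 = 145 items are required.

145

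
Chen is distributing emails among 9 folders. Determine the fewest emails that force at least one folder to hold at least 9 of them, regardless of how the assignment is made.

With 72 emails one could put exactly 8 in each of the 9 folders, and no folder would reach 9.
Pigeonhole: one more email must land in a folder that already has 8, giving it 9.
So 9 × 8 + 1 = 73 emails are required.

73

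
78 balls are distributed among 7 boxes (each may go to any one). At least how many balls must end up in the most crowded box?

By the pigeonhole principle, the 7 boxes are the holes and the 78 balls are the pigeons.
If every box held at most 11 balls, the total would be at most 7 × 11 = 77, which is less than 78.
So some box holds at least ⌈78/7⌉ = 12 balls.

12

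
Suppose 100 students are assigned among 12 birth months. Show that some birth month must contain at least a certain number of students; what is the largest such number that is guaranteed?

By the pigeonhole principle, the 12 birth months are the holes and the 100 students are the pigeons.
If every birth month held at most 8 students, the total would be at most 12 × 8 = 96, which is less than 100.
So some birth month holds at least ⌈100/12⌉ = 9 students.

9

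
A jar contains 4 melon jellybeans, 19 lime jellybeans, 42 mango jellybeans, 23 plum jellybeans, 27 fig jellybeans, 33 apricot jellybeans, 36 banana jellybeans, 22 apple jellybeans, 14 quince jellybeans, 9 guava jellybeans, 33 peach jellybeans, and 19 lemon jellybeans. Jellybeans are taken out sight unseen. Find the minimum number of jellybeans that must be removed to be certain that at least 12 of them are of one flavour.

124

Put each drawn jellybean into a box by flavour. The largest draw with every box below 12 takes min(count, 11) from each flavour; flavours with fewer than 11 contribute all they have.
Σ min(cᵢ, 11) = 4 + 11 + 11 + 11 + 11 + 11 + 11 + 11 + 11 + 9 + 11 + 11 = 123.
Draw number 123 + 1 = 124 must push one box to 12.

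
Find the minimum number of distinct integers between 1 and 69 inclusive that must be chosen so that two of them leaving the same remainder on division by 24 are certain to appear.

Pigeonhole: the 24 residue classes mod 24 are the pigeonholes.
With 24 integers one could put 1 in each residue class and have no class reach 2.
The 25th integer pushes some class to 2, so 24·1 + 1 = 25.

25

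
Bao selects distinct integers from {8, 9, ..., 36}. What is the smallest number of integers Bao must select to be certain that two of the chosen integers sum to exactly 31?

Group the elements by complementary pair {x, 31−x}: {8,23}, {9,22}, {10,21}, …, giving 8 two-element pairs and 13 integers whose partner 31−x falls outside [8,36].
By pigeonhole, treating each of those 21 groups as a pigeonhole, one can pick one integer per group — 21 integers — with no two summing to 31.
The 22nd integer lands in an occupied pair, forcing a sum of 31.

22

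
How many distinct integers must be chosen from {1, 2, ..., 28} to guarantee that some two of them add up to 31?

16

Two chosen integers sum to 31 exactly when both halves of some pair {x, 31−x} with 3 ≤ x ≤ 31−x ≤ 28 are chosen — 13 such pairs.
The remaining 2 elements (those with no distinct partner in range) can never complete a 31-sum, so the worst case takes all of them and one from each pair: 2 + 13 = 15.
By pigeonhole, the 16th integer has to be the second member of some pair, so 15 + 1 = 16.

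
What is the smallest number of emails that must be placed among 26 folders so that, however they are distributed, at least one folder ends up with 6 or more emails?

With 130 emails one could put exactly 5 in each of the 26 folders, and no folder would reach 6.
One more email must land in a folder that already has 5, giving it 6.
So 26 × 5 + 1 = 131 emails are required.

131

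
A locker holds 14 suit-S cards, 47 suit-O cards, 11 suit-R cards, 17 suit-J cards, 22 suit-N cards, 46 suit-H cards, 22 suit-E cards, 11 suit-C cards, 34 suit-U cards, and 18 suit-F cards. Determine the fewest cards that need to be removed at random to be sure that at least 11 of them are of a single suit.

101

Put each drawn card into a box by suit. The largest draw with every box below 11 takes min(count, 10) from each suit.
Σ min(cᵢ, 10) = 10 + 10 + 10 + 10 + 10 + 10 + 10 + 10 + 10 + 10 = 100.
Draw number 100 + 1 = 101 must push one box to 11.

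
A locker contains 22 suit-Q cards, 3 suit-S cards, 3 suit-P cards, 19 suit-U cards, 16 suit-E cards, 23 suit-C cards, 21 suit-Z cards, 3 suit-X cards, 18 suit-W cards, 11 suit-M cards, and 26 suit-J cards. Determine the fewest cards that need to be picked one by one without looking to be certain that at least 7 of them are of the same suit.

By pigeonhole, the 11 suits are the holes; the cards drawn are the pigeons.
To avoid 7 of any one suit, the worst case takes at most 6 of each suit, or every card of a suit that has fewer than 6.
That gives 6 + 3 + 3 + 6 + 6 + 6 + 6 + 3 + 6 + 6 + 6 = 57 cards with no suit reaching 7.
The next card forces some suit to 7, so 57 + 1 = 58.

58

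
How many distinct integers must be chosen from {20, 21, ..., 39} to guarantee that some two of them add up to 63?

Two chosen integers sum to 63 exactly when both halves of some pair {x, 63−x} with 24 ≤ x ≤ 63−x ≤ 39 are chosen — 8 such pairs.
The remaining 4 elements (those with no distinct partner in range) can never complete a 63-sum, so the worst case takes all of them and one from each pair: 4 + 8 = 12.
The 13th integer has to be the second member of some pair, so 12 + 1 = 13.

13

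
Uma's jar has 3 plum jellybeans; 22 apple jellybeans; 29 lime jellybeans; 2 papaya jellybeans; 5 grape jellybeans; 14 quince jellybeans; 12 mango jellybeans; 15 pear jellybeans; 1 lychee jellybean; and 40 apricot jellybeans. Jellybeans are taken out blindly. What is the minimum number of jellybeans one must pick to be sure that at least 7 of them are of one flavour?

48

An adversary could hand out at most 6 jellybeans per flavour (4 flavours run out sooner): 3 + 6 + 6 + 2 + 5 + 6 + 6 + 6 + 1 + 6 = 47 jellybeans and still no flavour has 7.
One more jellybean lands in a flavour already at 6, so 48 draws are enough and 47 are not.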